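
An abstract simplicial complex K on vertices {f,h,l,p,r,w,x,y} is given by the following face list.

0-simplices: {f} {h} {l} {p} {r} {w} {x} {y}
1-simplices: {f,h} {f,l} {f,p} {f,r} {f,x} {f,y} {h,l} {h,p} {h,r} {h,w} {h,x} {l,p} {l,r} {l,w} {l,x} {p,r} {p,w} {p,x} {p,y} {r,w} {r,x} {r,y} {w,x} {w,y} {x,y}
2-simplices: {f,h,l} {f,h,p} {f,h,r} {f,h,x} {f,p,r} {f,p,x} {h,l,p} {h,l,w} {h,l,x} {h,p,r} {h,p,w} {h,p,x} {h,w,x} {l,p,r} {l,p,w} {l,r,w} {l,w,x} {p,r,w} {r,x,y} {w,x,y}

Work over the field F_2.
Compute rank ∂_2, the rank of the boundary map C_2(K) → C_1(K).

n_0=8 n_1=25 n_2=20  [Z2]
∂1: piv[fh,fl,fp,fr,fx,fy,hw] rk=7  ker:hl,hp,hr,hx,lp,lr,lw,lx,pr,pw,px,py,rw,rx,ry,wx,wy,xy
∂2: piv[fhl,fhp,fhr,fhx,fpr,fpx,hlp,hlw,hlx,hpw,hwx,lpr,lrw,rxy,wxy] rk=15  ker:hpr,hpx,lpw,lwx,prw
rk∂_2=15

rank∂_2=15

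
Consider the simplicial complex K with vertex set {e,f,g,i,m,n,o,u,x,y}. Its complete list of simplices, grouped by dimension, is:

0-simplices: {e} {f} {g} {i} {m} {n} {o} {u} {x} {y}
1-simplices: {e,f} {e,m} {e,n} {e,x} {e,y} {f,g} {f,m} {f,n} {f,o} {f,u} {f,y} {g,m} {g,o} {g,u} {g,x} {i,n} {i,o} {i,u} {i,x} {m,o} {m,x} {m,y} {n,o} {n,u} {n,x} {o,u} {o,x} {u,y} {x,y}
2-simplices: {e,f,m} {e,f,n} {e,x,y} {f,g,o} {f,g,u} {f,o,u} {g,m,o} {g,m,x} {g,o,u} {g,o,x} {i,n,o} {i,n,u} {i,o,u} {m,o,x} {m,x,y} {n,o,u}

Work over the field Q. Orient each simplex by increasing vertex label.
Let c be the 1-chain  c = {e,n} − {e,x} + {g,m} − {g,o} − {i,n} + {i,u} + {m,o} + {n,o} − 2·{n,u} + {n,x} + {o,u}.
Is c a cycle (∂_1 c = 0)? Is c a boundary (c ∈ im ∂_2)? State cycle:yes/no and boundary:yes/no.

n_0=10 n_1=29 n_2=16  [Q]
∂1: piv[ef,em,en,ex,ey,fg,fo,fu,in] rk=9  ker:fm,fn,fy,gm,go,gu,gx,io,iu,ix,mo,mx,my,no,nu,nx,ou,ox,uy,xy
∂2: piv[efm,efn,exy,fgo,fgu,fou,gmo,gmx,gox,ino,inu,iou,mxy] rk=13  ker:gou,mox,nou
∂1c = 0
c vs im∂2: residual ≠ 0 ⇒ not boundary

cycle:yes boundary:no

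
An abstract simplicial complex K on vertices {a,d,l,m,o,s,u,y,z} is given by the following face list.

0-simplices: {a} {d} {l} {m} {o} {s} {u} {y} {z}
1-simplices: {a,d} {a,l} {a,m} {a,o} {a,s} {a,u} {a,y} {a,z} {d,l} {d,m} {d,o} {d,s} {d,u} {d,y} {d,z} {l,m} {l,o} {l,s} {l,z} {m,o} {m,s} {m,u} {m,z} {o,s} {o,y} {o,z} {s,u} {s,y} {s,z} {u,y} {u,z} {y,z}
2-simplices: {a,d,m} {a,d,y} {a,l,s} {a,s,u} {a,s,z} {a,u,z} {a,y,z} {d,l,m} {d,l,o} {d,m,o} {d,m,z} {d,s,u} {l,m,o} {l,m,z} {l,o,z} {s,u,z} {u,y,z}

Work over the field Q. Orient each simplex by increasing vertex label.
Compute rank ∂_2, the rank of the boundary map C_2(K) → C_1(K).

rank∂_2=15

n_0=9 n_1=32 n_2=17  [Q]
∂1: piv[ad,al,am,ao,as,au,ay,az] rk=8  ker:dl,dm,do,ds,du,dy,dz,lm,lo,ls,lz,mo,ms,mu,mz,os,oy,oz,su,sy,sz,uy,uz,yz
∂2: piv[adm,ady,als,asu,asz,auz,ayz,dlm,dlo,dmo,dmz,dsu,lmz,loz,uyz] rk=15  ker:lmo,suz
rk∂_2=15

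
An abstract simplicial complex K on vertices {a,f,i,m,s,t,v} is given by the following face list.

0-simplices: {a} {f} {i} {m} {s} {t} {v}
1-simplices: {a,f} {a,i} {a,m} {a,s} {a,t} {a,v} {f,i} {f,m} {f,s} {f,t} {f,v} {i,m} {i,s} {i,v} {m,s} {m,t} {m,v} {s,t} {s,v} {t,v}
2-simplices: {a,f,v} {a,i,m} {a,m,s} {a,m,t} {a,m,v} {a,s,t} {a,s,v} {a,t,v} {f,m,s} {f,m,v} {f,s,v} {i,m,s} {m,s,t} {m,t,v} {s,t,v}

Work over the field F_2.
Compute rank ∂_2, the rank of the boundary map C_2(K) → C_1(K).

rank∂_2=11

n_0=7 n_1=20 n_2=15  [Z2]
∂1: piv[af,ai,am,as,at,av] rk=6  ker:fi,fm,fs,ft,fv,im,is,iv,ms,mt,mv,st,sv,tv
∂2: piv[afv,aim,ams,amt,amv,ast,asv,atv,fms,fmv,ims] rk=11  ker:fsv,mst,mtv,stv
rk∂_2=11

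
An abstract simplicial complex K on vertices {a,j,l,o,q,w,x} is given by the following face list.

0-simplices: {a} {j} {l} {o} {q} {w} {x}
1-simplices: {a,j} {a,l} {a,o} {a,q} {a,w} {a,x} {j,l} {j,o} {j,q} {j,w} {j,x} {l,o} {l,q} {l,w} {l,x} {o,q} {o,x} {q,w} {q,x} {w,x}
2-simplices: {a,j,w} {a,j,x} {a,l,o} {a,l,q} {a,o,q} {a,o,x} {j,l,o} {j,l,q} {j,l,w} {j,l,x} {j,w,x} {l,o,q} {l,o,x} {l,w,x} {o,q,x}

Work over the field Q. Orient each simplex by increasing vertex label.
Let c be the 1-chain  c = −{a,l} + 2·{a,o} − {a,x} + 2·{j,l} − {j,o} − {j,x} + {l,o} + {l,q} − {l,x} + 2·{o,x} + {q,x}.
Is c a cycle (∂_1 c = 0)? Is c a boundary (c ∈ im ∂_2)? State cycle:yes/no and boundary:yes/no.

n_0=7 n_1=20 n_2=15  [Q]
∂1: piv[aj,al,ao,aq,aw,ax] rk=6  ker:jl,jo,jq,jw,jx,lo,lq,lw,lx,oq,ox,qw,qx,wx
∂2: piv[ajw,ajx,alo,alq,aoq,aox,jlo,jlq,jlw,jlx,jwx,lox,oqx] rk=13  ker:loq,lwx
∂1c = 0
c vs im∂2: reduces to 0 ⇒ boundary

cycle:yes boundary:yes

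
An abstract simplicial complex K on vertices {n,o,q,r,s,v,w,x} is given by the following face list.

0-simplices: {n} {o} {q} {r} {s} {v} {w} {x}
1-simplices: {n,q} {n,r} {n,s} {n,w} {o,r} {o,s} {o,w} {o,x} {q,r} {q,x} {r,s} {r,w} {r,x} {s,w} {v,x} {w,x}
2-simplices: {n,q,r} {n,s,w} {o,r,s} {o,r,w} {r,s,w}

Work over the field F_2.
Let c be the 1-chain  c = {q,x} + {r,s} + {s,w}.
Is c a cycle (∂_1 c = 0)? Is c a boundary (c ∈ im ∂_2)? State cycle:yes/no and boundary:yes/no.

cycle:no boundary:no

n_0=8 n_1=16 n_2=5  [Z2]
∂1: piv[nq,nr,ns,nw,or,ox,vx] rk=7  ker:os,ow,qr,qx,rs,rw,rx,sw,wx
∂2: piv[nqr,nsw,ors,orw,rsw] rk=5
∂1c = {q} + {r} + {w} + {x}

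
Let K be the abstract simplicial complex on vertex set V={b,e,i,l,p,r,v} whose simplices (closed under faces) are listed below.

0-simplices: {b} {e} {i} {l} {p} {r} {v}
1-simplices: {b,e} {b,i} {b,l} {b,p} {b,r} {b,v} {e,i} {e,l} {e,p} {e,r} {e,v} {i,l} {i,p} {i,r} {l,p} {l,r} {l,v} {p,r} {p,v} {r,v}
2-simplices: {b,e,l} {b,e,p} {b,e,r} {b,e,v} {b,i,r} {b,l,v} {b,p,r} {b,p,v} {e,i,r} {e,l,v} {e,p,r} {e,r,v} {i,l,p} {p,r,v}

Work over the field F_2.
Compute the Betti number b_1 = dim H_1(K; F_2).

n_0=7 n_1=20 n_2=14  [Z2]
∂1: piv[be,bi,bl,bp,br,bv] rk=6  ker:ei,el,ep,er,ev,il,ip,ir,lp,lr,lv,pr,pv,rv
∂2: piv[bel,bep,ber,bev,bir,blv,bpr,bpv,eir,erv,ilp] rk=11  ker:elv,epr,prv
b_1=(20−6)−11=3

b_1=3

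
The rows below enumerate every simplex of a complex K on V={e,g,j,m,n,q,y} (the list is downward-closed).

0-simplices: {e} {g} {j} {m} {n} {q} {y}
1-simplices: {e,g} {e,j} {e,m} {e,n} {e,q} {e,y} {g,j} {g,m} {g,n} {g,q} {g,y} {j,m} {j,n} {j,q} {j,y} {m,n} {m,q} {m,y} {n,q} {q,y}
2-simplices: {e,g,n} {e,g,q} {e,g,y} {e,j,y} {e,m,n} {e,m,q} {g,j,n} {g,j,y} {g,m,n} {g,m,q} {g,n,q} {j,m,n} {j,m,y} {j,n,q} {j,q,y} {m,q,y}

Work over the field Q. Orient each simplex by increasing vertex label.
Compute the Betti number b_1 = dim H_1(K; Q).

n_0=7 n_1=20 n_2=16  [Q]
∂1: piv[eg,ej,em,en,eq,ey] rk=6  ker:gj,gm,gn,gq,gy,jm,jn,jq,jy,mn,mq,my,nq,qy
∂2: piv[egn,egq,egy,ejy,emn,emq,gjn,gjy,gmn,gnq,jmn,jmy,jnq,jqy] rk=14  ker:gmq,mqy
b_1=(20−6)−14=0

b_1=0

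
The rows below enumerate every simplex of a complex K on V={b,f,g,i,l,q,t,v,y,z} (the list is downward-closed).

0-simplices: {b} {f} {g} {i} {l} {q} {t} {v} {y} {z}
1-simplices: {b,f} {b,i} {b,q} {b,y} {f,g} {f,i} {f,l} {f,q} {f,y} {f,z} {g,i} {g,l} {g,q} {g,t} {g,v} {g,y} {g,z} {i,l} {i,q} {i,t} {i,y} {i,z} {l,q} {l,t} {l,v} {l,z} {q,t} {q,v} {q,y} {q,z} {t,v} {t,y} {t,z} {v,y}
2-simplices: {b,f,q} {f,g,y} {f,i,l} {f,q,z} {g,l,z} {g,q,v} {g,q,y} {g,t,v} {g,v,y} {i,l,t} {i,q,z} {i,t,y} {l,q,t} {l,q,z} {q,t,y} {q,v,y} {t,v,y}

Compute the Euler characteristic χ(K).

χ(K)=-7

n_0=10 n_1=34 n_2=17
χ=+10−34+17=-7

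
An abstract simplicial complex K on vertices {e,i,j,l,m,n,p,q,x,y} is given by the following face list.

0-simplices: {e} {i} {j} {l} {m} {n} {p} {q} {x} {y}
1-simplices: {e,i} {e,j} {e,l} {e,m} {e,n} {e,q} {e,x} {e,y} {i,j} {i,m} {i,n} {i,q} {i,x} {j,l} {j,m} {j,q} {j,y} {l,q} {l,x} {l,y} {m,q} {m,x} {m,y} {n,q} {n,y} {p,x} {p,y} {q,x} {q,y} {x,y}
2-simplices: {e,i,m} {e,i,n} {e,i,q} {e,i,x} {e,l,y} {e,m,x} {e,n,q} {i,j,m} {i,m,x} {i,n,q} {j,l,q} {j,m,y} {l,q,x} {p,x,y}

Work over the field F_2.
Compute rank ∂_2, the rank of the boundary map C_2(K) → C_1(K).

n_0=10 n_1=30 n_2=14  [Z2]
∂1: piv[ei,ej,el,em,en,eq,ex,ey,px] rk=9  ker:ij,im,in,iq,ix,jl,jm,jq,jy,lq,lx,ly,mq,mx,my,nq,ny,py,qx,qy,xy
∂2: piv[eim,ein,eiq,eix,ely,emx,enq,ijm,jlq,jmy,lqx,pxy] rk=12  ker:imx,inq
rk∂_2=12

rank∂_2=12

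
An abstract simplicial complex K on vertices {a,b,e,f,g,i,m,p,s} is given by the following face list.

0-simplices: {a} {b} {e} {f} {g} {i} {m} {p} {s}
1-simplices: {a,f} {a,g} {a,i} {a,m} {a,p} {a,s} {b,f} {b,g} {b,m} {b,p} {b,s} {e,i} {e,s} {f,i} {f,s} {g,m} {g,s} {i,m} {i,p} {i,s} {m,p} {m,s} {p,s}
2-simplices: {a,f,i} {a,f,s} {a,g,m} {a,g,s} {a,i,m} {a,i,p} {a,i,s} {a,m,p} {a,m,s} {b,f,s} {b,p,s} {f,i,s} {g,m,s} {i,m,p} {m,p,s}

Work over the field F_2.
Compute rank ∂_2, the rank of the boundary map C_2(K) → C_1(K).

rank∂_2=12

n_0=9 n_1=23 n_2=15  [Z2]
∂1: piv[af,ag,ai,am,ap,as,bf,ei] rk=8  ker:bg,bm,bp,bs,es,fi,fs,gm,gs,im,ip,is,mp,ms,ps
∂2: piv[afi,afs,agm,ags,aim,aip,ais,amp,ams,bfs,bps,mps] rk=12  ker:fis,gms,imp
rk∂_2=12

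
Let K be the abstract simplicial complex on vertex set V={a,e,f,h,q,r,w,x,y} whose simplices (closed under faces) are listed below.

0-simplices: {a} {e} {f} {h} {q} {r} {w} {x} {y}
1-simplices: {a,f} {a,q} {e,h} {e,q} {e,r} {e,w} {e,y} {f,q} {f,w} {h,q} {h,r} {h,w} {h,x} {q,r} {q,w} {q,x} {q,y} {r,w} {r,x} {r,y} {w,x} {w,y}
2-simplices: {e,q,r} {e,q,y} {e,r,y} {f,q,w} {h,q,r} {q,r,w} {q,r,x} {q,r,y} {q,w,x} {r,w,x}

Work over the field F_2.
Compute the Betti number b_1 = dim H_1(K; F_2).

n_0=9 n_1=22 n_2=10  [Z2]
∂1: piv[af,aq,eh,eq,er,ew,ey,hx] rk=8  ker:fq,fw,hq,hr,hw,qr,qw,qx,qy,rw,rx,ry,wx,wy
∂2: piv[eqr,eqy,ery,fqw,hqr,qrw,qrx,qwx] rk=8  ker:qry,rwx
b_1=(22−8)−8=6

b_1=6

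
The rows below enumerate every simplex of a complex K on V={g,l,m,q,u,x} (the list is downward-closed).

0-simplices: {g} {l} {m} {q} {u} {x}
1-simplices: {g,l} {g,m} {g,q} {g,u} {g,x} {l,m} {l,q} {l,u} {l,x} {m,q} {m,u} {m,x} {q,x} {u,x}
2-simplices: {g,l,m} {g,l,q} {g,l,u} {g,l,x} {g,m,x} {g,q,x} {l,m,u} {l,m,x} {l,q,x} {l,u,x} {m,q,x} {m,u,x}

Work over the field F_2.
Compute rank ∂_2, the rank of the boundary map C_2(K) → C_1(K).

rank∂_2=9

n_0=6 n_1=14 n_2=12  [Z2]
∂1: piv[gl,gm,gq,gu,gx] rk=5  ker:lm,lq,lu,lx,mq,mu,mx,qx,ux
∂2: piv[glm,glq,glu,glx,gmx,gqx,lmu,lux,mqx] rk=9  ker:lmx,lqx,mux
rk∂_2=9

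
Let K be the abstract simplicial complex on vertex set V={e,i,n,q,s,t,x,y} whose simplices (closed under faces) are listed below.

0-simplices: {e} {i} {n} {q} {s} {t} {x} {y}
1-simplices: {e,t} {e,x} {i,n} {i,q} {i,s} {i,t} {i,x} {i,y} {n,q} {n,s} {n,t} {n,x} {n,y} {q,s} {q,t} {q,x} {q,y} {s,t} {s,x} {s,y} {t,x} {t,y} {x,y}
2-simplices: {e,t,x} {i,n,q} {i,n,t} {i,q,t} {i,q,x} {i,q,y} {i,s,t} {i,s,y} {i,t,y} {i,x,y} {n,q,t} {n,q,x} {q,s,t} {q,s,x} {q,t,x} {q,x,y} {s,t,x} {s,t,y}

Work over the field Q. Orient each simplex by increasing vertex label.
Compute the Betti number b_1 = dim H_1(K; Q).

b_1=2

n_0=8 n_1=23 n_2=18  [Q]
∂1: piv[et,ex,in,iq,is,it,iy] rk=7  ker:ix,nq,ns,nt,nx,ny,qs,qt,qx,qy,st,sx,sy,tx,ty,xy
∂2: piv[etx,inq,int,iqt,iqx,iqy,ist,isy,ity,ixy,nqx,qst,qsx,qtx] rk=14  ker:nqt,qxy,stx,sty
b_1=(23−7)−14=2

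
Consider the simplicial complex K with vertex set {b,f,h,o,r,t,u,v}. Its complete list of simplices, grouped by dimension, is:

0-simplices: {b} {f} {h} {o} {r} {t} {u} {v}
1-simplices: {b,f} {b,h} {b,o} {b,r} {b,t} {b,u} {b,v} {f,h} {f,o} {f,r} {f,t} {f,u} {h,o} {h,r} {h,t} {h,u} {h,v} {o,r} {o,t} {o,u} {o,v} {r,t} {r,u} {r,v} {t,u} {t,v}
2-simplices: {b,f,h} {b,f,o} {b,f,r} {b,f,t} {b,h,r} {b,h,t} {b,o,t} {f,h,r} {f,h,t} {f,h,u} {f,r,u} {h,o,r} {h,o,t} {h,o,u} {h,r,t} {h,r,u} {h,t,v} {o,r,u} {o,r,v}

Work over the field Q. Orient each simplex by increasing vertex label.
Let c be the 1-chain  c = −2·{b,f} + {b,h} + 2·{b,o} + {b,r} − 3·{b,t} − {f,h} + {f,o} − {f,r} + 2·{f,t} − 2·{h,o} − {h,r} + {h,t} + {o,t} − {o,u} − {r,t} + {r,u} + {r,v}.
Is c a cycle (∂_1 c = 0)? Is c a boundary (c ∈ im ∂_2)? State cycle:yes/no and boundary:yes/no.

n_0=8 n_1=26 n_2=19  [Q]
∂1: piv[bf,bh,bo,br,bt,bu,bv] rk=7  ker:fh,fo,fr,ft,fu,ho,hr,ht,hu,hv,or,ot,ou,ov,rt,ru,rv,tu,tv
∂2: piv[bfh,bfo,bfr,bft,bhr,bht,bot,fhu,fru,hor,hot,hou,hrt,htv,orv] rk=15  ker:fhr,fht,hru,oru
∂1c = {b} − 3·{f} + 2·{h} + {o} − 2·{r} + {v}

cycle:no boundary:no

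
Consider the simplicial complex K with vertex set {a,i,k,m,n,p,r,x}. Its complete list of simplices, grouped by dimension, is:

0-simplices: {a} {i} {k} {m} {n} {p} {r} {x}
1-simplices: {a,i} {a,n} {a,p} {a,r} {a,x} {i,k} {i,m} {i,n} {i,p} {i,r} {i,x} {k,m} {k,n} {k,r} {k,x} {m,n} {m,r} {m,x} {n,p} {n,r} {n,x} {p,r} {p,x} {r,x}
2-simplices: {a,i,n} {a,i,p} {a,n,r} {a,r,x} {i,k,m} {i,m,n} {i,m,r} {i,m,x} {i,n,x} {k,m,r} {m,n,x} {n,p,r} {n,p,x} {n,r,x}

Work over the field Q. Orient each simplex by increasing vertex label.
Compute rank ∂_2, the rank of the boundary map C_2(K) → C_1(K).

rank∂_2=13

n_0=8 n_1=24 n_2=14  [Q]
∂1: piv[ai,an,ap,ar,ax,ik,im] rk=7  ker:in,ip,ir,ix,km,kn,kr,kx,mn,mr,mx,np,nr,nx,pr,px,rx
∂2: piv[ain,aip,anr,arx,ikm,imn,imr,imx,inx,kmr,npr,npx,nrx] rk=13  ker:mnx
rk∂_2=13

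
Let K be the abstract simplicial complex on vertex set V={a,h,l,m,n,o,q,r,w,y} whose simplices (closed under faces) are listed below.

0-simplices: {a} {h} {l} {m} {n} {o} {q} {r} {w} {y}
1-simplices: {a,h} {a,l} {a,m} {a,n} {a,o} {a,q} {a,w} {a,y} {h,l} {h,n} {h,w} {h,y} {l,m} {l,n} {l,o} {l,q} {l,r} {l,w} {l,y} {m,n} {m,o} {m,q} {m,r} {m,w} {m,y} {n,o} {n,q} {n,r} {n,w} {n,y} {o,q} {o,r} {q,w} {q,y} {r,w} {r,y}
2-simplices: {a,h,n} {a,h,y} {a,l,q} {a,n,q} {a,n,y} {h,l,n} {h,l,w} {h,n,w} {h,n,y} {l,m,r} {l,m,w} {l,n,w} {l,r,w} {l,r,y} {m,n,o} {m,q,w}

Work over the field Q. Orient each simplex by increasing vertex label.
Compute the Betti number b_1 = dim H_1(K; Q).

n_0=10 n_1=36 n_2=16  [Q]
∂1: piv[ah,al,am,an,ao,aq,aw,ay,lr] rk=9  ker:hl,hn,hw,hy,lm,ln,lo,lq,lw,ly,mn,mo,mq,mr,mw,my,no,nq,nr,nw,ny,oq,or,qw,qy,rw,ry
∂2: piv[ahn,ahy,alq,anq,any,hln,hlw,hnw,lmr,lmw,lrw,lry,mno,mqw] rk=14  ker:hny,lnw
b_1=(36−9)−14=13

b_1=13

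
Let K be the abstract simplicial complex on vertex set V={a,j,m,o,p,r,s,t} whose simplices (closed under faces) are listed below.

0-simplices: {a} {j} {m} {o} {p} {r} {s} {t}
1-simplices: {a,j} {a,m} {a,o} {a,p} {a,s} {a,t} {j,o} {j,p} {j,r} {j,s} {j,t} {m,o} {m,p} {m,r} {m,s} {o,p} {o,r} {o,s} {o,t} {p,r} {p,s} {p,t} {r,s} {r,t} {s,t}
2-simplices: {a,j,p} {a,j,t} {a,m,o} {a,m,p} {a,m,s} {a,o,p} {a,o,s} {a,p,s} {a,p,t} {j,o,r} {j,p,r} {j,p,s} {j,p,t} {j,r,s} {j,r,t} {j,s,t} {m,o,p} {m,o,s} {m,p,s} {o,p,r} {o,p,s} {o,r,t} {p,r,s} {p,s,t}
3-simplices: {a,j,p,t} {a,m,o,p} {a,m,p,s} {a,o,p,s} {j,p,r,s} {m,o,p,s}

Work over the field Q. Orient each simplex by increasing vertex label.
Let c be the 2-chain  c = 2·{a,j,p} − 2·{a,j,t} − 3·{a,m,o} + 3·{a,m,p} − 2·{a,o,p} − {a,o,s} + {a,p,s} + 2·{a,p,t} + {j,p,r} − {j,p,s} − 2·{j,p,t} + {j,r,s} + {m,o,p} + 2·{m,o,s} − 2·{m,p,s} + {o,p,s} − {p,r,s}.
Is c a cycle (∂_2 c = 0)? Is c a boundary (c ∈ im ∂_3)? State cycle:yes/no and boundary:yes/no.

n_0=8 n_1=25 n_2=24 n_3=6  [Q]
∂1: piv[aj,am,ao,ap,as,at,jr] rk=7  ker:jo,jp,js,jt,mo,mp,mr,ms,op,or,os,ot,pr,ps,pt,rs,rt,st
∂2: piv[ajp,ajt,amo,amp,ams,aop,aos,aps,apt,jor,jpr,jps,jrs,jrt,jst,opr,ort] rk=17  ker:jpt,mop,mos,mps,ops,prs,pst
∂3: piv[ajpt,amop,amps,aops,jprs,mops] rk=6
∂2c = 0
c vs im∂3: reduces to 0 ⇒ boundary

cycle:yes boundary:yes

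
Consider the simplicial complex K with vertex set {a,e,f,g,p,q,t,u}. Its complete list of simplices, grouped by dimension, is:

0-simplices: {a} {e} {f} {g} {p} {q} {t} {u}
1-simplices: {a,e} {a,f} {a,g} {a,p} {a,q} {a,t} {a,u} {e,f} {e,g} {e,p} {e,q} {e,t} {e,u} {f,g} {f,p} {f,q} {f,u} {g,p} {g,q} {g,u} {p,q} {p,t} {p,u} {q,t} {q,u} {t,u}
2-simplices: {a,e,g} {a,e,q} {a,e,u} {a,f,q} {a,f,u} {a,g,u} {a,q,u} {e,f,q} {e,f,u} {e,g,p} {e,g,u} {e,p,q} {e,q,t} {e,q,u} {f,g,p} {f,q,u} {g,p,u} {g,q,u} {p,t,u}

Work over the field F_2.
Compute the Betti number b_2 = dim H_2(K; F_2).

n_0=8 n_1=26 n_2=19  [Z2]
∂1: piv[ae,af,ag,ap,aq,at,au] rk=7  ker:ef,eg,ep,eq,et,eu,fg,fp,fq,fu,gp,gq,gu,pq,pt,pu,qt,qu,tu
∂2: piv[aeg,aeq,aeu,afq,afu,agu,aqu,efq,egp,epq,eqt,fgp,gpu,gqu,ptu] rk=15  ker:efu,egu,equ,fqu
b_2=(19−15)−0=4

b_2=4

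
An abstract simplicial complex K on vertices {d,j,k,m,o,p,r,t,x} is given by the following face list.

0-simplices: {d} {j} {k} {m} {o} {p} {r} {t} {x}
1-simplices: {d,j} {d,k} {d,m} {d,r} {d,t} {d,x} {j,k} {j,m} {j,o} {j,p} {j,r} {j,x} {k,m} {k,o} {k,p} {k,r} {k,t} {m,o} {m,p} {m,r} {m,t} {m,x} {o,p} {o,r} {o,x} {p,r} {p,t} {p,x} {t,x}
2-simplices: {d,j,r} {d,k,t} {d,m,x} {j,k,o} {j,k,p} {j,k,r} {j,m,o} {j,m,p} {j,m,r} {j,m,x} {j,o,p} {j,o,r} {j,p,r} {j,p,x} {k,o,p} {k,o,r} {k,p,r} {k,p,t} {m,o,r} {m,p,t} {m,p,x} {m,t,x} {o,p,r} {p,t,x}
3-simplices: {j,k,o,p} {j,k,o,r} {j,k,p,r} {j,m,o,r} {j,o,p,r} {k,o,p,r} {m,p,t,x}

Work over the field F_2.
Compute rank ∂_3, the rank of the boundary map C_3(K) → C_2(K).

rank∂_3=6

n_0=9 n_1=29 n_2=24 n_3=7  [Z2]
∂1: piv[dj,dk,dm,dr,dt,dx,jo,jp] rk=8  ker:jk,jm,jr,jx,km,ko,kp,kr,kt,mo,mp,mr,mt,mx,op,or,ox,pr,pt,px,tx
∂2: piv[djr,dkt,dmx,jko,jkp,jkr,jmo,jmp,jmr,jmx,jop,jor,jpr,jpx,kpt,mpt,mtx] rk=17  ker:kop,kor,kpr,mor,mpx,opr,ptx
∂3: piv[jkop,jkor,jkpr,jmor,jopr,mptx] rk=6  ker:kopr
rk∂_3=6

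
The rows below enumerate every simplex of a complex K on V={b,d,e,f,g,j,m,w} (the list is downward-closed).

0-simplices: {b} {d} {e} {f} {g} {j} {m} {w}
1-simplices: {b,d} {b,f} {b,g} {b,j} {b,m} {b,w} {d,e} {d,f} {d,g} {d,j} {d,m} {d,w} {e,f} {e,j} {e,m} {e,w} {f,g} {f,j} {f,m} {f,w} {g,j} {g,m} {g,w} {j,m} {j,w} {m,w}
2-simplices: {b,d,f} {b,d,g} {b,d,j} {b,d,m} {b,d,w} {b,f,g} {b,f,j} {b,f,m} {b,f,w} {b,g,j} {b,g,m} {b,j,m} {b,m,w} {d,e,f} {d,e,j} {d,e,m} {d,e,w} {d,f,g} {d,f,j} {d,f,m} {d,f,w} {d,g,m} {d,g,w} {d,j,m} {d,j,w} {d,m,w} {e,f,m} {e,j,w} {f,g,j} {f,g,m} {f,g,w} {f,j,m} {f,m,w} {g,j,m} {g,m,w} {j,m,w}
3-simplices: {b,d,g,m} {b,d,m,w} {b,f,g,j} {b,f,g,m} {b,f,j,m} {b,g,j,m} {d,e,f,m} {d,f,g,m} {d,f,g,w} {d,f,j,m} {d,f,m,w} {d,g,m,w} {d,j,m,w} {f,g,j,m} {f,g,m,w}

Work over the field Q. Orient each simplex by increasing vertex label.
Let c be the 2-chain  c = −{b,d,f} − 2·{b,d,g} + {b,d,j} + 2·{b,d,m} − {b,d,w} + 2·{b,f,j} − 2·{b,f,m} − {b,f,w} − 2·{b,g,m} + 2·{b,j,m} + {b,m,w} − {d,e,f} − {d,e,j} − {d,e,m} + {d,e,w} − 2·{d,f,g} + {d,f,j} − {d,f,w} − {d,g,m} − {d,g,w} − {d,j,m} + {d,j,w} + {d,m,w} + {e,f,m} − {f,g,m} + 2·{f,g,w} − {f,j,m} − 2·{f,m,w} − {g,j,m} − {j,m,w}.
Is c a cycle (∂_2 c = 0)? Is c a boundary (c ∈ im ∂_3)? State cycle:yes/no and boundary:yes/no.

cycle:no boundary:no

n_0=8 n_1=26 n_2=36 n_3=15  [Q]
∂1: piv[bd,bf,bg,bj,bm,bw,de] rk=7  ker:df,dg,dj,dm,dw,ef,ej,em,ew,fg,fj,fm,fw,gj,gm,gw,jm,jw,mw
∂2: piv[bdf,bdg,bdj,bdm,bdw,bfg,bfj,bfm,bfw,bgj,bgm,bjm,bmw,def,dej,dem,dew,dgw,djw] rk=19  ker:dfg,dfj,dfm,dfw,dgm,djm,dmw,efm,ejw,fgj,fgm,fgw,fjm,fmw,gjm,gmw,jmw
∂3: piv[bdgm,bdmw,bfgj,bfgm,bfjm,bgjm,defm,dfgm,dfgw,dfjm,dfmw,dgmw,djmw] rk=13  ker:fgjm,fgmw
∂2c = −{b,d} − {b,j} + {b,m} + {b,w} − 2·{d,e} − 2·{d,f} − 2·{d,g} + {d,j} + 6·{d,m} − 2·{d,w} − {e,j} − 2·{e,m} + {e,w} − {f,g} + 2·{f,j} − {f,m} − 2·{f,w} − {g,j} − 3·{g,m} + {g,w} − 2·{j,m} + 2·{j,w} − {m,w}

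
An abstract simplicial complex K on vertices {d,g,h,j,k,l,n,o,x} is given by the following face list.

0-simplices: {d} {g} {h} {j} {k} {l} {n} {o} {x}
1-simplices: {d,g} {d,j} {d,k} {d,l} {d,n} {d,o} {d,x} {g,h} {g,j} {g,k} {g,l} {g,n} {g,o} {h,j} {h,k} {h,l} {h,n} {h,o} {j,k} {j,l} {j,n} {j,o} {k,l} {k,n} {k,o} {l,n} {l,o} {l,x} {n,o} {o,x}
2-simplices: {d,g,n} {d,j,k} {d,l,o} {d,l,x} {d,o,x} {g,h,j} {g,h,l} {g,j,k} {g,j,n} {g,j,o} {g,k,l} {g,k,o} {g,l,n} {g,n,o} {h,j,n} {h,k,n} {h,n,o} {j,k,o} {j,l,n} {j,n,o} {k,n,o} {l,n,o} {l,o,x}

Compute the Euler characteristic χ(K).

n_0=9 n_1=30 n_2=23
χ=+9−30+23=2

χ(K)=2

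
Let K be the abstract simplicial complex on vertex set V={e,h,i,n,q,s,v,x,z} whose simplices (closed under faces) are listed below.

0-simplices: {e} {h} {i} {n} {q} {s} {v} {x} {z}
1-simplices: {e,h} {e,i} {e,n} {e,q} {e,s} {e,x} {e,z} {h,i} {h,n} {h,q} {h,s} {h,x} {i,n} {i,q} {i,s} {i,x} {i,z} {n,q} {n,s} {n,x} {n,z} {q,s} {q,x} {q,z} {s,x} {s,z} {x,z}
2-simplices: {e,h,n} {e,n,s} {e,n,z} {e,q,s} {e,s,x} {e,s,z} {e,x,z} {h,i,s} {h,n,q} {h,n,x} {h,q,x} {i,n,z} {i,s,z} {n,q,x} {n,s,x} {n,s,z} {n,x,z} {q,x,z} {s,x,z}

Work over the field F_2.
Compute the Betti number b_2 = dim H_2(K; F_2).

b_2=4

n_0=9 n_1=27 n_2=19  [Z2]
∂1: piv[eh,ei,en,eq,es,ex,ez] rk=7  ker:hi,hn,hq,hs,hx,in,iq,is,ix,iz,nq,ns,nx,nz,qs,qx,qz,sx,sz,xz
∂2: piv[ehn,ens,enz,eqs,esx,esz,exz,his,hnq,hnx,hqx,inz,isz,nsx,qxz] rk=15  ker:nqx,nsz,nxz,sxz
b_2=(19−15)−0=4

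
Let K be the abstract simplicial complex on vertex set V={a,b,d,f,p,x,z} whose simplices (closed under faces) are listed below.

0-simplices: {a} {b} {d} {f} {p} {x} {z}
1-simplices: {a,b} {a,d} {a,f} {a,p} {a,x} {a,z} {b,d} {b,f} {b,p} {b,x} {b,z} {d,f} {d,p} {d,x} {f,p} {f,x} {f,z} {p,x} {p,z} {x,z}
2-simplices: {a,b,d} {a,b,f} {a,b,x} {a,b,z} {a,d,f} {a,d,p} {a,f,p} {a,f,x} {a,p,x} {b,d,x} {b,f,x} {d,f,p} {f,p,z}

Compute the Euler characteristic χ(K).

χ(K)=0

n_0=7 n_1=20 n_2=13
χ=+7−20+13=0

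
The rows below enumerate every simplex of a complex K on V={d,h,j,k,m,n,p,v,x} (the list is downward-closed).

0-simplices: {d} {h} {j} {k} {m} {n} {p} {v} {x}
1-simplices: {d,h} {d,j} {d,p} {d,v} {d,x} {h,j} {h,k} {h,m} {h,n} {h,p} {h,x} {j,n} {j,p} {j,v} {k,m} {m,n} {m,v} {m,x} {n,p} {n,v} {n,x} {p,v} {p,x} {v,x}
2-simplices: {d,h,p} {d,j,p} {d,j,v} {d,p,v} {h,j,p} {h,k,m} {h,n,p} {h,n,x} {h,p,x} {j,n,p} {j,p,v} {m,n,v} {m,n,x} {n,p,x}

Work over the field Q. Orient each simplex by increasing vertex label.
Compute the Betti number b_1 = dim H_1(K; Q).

b_1=4

n_0=9 n_1=24 n_2=14  [Q]
∂1: piv[dh,dj,dp,dv,dx,hk,hm,hn] rk=8  ker:hj,hp,hx,jn,jp,jv,km,mn,mv,mx,np,nv,nx,pv,px,vx
∂2: piv[dhp,djp,djv,dpv,hjp,hkm,hnp,hnx,hpx,jnp,mnv,mnx] rk=12  ker:jpv,npx
b_1=(24−8)−12=4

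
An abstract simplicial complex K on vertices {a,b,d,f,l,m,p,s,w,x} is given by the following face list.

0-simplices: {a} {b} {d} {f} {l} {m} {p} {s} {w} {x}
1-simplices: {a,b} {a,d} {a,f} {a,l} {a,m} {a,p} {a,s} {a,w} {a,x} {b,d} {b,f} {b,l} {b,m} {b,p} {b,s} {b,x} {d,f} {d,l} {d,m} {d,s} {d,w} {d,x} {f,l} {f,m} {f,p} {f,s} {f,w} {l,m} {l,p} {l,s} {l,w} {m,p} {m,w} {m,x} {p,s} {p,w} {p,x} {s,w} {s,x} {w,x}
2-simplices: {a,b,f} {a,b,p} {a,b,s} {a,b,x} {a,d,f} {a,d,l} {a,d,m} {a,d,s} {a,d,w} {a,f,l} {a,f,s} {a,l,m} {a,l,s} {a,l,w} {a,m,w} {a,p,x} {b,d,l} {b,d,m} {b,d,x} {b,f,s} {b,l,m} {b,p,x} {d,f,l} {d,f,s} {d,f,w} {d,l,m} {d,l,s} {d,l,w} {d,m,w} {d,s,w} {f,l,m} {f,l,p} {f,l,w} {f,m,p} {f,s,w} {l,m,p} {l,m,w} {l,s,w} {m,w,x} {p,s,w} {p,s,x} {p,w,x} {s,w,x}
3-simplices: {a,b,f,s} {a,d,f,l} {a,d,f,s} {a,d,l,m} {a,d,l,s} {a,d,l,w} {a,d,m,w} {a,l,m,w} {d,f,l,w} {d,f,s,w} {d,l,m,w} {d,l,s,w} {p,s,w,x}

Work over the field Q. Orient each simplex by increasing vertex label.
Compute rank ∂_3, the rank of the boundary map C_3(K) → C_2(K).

n_0=10 n_1=40 n_2=43 n_3=13  [Q]
∂1: piv[ab,ad,af,al,am,ap,as,aw,ax] rk=9  ker:bd,bf,bl,bm,bp,bs,bx,df,dl,dm,ds,dw,dx,fl,fm,fp,fs,fw,lm,lp,ls,lw,mp,mw,mx,ps,pw,px,sw,sx,wx
∂2: piv[abf,abp,abs,abx,adf,adl,adm,ads,adw,afl,afs,alm,als,alw,amw,apx,bdl,bdm,bdx,dfw,dsw,flm,flp,fmp,mwx,psw,psx,pwx] rk=28  ker:bfs,blm,bpx,dfl,dfs,dlm,dls,dlw,dmw,flw,fsw,lmp,lmw,lsw,swx
∂3: piv[abfs,adfl,adfs,adlm,adls,adlw,admw,almw,dflw,dfsw,dlsw,pswx] rk=12  ker:dlmw
rk∂_3=12

rank∂_3=12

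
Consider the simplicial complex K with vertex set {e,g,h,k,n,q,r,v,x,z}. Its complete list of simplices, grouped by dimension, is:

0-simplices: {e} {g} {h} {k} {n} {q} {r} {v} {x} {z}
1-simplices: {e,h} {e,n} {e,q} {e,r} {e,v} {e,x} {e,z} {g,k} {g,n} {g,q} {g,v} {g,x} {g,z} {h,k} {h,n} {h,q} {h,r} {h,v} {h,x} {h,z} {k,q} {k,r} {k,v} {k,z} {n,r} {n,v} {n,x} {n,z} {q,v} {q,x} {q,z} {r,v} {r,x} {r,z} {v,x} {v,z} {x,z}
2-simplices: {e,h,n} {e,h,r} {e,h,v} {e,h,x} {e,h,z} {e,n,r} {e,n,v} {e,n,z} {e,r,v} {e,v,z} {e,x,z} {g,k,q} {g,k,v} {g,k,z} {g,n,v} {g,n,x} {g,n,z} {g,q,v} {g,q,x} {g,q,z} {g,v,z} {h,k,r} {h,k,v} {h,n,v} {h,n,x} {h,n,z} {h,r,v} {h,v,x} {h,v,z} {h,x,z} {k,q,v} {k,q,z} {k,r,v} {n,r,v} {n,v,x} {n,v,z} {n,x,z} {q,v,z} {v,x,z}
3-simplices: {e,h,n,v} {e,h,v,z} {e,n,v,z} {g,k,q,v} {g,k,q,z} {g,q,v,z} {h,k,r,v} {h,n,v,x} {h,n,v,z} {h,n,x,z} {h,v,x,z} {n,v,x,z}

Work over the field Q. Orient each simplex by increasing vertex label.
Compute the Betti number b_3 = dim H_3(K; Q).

b_3=1

n_0=10 n_1=37 n_2=39 n_3=12  [Q]
∂1: piv[eh,en,eq,er,ev,ex,ez,gk,gn] rk=9  ker:gq,gv,gx,gz,hk,hn,hq,hr,hv,hx,hz,kq,kr,kv,kz,nr,nv,nx,nz,qv,qx,qz,rv,rx,rz,vx,vz,xz
∂2: piv[ehn,ehr,ehv,ehx,ehz,enr,env,enz,erv,evz,exz,gkq,gkv,gkz,gnv,gnx,gnz,gqv,gqx,gqz,hkr,hkv,hnx,hvx] rk=24  ker:gvz,hnv,hnz,hrv,hvz,hxz,kqv,kqz,krv,nrv,nvx,nvz,nxz,qvz,vxz
∂3: piv[ehnv,ehvz,envz,gkqv,gkqz,gqvz,hkrv,hnvx,hnvz,hnxz,hvxz] rk=11  ker:nvxz
b_3=(12−11)−0=1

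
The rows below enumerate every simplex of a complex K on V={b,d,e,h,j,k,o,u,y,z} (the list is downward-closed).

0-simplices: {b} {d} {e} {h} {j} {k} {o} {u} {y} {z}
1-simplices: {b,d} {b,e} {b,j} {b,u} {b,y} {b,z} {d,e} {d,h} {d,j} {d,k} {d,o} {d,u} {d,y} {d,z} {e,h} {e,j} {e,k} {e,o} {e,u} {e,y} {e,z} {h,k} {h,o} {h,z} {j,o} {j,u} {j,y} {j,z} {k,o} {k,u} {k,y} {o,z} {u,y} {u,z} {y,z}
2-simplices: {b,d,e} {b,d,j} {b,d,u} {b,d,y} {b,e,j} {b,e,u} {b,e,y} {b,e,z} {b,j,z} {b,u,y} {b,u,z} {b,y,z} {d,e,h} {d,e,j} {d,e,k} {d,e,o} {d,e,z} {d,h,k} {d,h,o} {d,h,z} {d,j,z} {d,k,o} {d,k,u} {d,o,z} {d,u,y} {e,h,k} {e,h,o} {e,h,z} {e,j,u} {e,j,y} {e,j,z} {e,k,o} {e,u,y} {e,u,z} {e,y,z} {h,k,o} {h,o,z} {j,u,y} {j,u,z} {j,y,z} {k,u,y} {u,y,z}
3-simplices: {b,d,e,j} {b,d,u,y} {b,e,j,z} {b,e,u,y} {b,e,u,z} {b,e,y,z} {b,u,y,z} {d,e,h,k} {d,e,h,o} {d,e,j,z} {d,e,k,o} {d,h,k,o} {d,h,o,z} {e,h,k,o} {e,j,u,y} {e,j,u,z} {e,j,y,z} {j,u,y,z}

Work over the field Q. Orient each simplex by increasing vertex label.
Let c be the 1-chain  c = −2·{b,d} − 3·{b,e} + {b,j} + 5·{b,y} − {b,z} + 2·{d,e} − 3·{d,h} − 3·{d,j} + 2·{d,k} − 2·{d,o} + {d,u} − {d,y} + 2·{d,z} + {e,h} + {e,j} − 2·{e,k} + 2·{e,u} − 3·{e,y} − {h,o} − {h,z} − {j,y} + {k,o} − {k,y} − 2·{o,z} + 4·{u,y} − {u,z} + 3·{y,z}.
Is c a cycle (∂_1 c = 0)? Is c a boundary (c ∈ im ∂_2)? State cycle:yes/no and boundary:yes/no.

cycle:yes boundary:yes

n_0=10 n_1=35 n_2=42 n_3=18  [Q]
∂1: piv[bd,be,bj,bu,by,bz,dh,dk,do] rk=9  ker:de,dj,du,dy,dz,eh,ej,ek,eo,eu,ey,ez,hk,ho,hz,jo,ju,jy,jz,ko,ku,ky,oz,uy,uz,yz
∂2: piv[bde,bdj,bdu,bdy,bej,beu,bey,bez,bjz,buy,buz,byz,deh,dek,deo,dez,dhk,dho,dhz,dko,dku,doz,eju,ejy,kuy] rk=25  ker:dej,djz,duy,ehk,eho,ehz,ejz,eko,euy,euz,eyz,hko,hoz,juy,juz,jyz,uyz
∂3: piv[bdej,bduy,bejz,beuy,beuz,beyz,buyz,dehk,deho,dejz,deko,dhko,dhoz,ejuy,ejuz,ejyz] rk=16  ker:ehko,juyz
∂1c = 0
c vs im∂2: reduces to 0 ⇒ boundary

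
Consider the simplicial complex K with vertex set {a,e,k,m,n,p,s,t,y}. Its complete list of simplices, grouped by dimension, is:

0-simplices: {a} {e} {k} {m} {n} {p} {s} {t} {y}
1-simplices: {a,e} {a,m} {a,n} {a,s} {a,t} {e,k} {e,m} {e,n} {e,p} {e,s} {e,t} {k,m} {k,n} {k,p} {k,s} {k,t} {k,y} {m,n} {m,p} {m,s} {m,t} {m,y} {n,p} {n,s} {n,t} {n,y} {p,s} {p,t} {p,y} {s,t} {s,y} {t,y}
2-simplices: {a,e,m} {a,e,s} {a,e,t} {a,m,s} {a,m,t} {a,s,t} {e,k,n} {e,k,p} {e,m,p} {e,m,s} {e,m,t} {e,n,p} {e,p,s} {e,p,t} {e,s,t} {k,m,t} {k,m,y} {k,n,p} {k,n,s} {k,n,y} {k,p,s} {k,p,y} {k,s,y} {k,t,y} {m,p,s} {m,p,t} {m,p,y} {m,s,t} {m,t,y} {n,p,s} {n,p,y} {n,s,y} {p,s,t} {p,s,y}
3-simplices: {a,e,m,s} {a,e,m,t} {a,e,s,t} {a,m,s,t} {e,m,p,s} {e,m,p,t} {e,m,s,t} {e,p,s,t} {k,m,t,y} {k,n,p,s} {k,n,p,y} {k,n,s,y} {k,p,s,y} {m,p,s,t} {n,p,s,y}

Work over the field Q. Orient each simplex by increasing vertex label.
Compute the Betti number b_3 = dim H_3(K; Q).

n_0=9 n_1=32 n_2=34 n_3=15  [Q]
∂1: piv[ae,am,an,as,at,ek,ep,ky] rk=8  ker:em,en,es,et,km,kn,kp,ks,kt,mn,mp,ms,mt,my,np,ns,nt,ny,ps,pt,py,st,sy,ty
∂2: piv[aem,aes,aet,ams,amt,ast,ekn,ekp,emp,enp,eps,ept,kmt,kmy,kns,kny,kps,kpy,ksy,kty,mpy] rk=21  ker:ems,emt,est,knp,mps,mpt,mst,mty,nps,npy,nsy,pst,psy
∂3: piv[aems,aemt,aest,amst,emps,empt,epst,kmty,knps,knpy,knsy,kpsy] rk=12  ker:emst,mpst,npsy
b_3=(15−12)−0=3

b_3=3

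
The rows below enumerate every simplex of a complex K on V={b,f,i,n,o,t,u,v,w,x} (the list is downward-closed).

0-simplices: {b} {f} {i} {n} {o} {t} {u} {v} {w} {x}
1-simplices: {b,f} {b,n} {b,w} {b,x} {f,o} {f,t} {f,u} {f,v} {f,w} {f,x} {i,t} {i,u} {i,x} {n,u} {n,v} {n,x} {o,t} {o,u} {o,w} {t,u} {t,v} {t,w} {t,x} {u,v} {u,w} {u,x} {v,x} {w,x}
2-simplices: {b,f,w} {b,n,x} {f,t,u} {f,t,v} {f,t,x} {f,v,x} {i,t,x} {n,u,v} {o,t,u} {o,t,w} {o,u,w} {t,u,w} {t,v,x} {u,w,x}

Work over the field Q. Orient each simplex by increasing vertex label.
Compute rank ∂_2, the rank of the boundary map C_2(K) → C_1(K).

rank∂_2=12

n_0=10 n_1=28 n_2=14  [Q]
∂1: piv[bf,bn,bw,bx,fo,ft,fu,fv,it] rk=9  ker:fw,fx,iu,ix,nu,nv,nx,ot,ou,ow,tu,tv,tw,tx,uv,uw,ux,vx,wx
∂2: piv[bfw,bnx,ftu,ftv,ftx,fvx,itx,nuv,otu,otw,ouw,uwx] rk=12  ker:tuw,tvx
rk∂_2=12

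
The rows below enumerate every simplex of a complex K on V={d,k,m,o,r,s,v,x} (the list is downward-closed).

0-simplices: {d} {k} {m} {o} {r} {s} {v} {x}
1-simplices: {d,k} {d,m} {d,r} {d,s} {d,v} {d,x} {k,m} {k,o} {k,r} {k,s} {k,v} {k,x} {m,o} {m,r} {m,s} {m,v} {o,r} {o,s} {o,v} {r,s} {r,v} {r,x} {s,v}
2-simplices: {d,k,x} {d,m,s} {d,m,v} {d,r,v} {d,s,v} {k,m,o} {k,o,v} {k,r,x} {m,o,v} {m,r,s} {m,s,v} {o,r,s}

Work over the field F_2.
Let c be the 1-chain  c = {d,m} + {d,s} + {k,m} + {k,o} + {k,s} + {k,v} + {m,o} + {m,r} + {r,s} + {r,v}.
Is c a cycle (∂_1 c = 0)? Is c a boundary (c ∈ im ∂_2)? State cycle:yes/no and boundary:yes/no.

n_0=8 n_1=23 n_2=12  [Z2]
∂1: piv[dk,dm,dr,ds,dv,dx,ko] rk=7  ker:km,kr,ks,kv,kx,mo,mr,ms,mv,or,os,ov,rs,rv,rx,sv
∂2: piv[dkx,dms,dmv,drv,dsv,kmo,kov,krx,mov,mrs,ors] rk=11  ker:msv
∂1c = {r} + {s}

cycle:no boundary:no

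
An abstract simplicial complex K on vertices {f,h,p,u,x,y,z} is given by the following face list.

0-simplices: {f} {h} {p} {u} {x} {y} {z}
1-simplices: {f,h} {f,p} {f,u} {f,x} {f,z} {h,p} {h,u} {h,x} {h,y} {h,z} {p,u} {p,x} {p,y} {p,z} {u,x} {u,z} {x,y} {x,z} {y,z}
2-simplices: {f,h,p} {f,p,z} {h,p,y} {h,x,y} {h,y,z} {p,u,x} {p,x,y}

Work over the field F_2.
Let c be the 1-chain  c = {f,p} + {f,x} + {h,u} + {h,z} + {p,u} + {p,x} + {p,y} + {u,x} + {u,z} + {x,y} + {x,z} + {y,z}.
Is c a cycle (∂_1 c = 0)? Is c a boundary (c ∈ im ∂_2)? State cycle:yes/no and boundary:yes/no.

cycle:no boundary:no

n_0=7 n_1=19 n_2=7  [Z2]
∂1: piv[fh,fp,fu,fx,fz,hy] rk=6  ker:hp,hu,hx,hz,pu,px,py,pz,ux,uz,xy,xz,yz
∂2: piv[fhp,fpz,hpy,hxy,hyz,pux,pxy] rk=7
∂1c = {x} + {y}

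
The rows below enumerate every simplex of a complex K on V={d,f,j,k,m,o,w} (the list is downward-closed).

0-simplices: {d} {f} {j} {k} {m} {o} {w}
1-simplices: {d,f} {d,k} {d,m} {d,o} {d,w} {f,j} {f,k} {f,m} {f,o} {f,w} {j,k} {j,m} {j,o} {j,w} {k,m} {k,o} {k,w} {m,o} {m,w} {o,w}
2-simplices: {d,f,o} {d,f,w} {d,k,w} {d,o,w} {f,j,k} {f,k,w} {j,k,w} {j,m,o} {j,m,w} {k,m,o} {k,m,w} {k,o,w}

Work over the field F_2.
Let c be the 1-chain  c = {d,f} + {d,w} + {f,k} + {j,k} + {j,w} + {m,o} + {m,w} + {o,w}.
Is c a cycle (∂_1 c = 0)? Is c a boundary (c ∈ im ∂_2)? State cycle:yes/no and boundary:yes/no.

n_0=7 n_1=20 n_2=12  [Z2]
∂1: piv[df,dk,dm,do,dw,fj] rk=6  ker:fk,fm,fo,fw,jk,jm,jo,jw,km,ko,kw,mo,mw,ow
∂2: piv[dfo,dfw,dkw,dow,fjk,fkw,jkw,jmo,jmw,kmo,kmw,kow] rk=12
∂1c = 0
c vs im∂2: reduces to 0 ⇒ boundary

cycle:yes boundary:yes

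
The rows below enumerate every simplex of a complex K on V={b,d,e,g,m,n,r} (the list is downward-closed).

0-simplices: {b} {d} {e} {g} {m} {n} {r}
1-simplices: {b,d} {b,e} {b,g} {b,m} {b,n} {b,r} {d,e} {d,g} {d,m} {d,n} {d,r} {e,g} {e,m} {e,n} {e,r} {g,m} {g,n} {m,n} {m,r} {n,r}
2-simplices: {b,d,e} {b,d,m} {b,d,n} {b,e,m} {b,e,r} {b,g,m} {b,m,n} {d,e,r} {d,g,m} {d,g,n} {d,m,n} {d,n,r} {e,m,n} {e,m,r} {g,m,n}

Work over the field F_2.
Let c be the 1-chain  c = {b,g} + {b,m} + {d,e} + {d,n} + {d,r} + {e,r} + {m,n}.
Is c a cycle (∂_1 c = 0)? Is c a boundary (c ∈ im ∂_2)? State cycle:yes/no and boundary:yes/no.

cycle:no boundary:no

n_0=7 n_1=20 n_2=15  [Z2]
∂1: piv[bd,be,bg,bm,bn,br] rk=6  ker:de,dg,dm,dn,dr,eg,em,en,er,gm,gn,mn,mr,nr
∂2: piv[bde,bdm,bdn,bem,ber,bgm,bmn,der,dgm,dgn,dnr,emn,emr] rk=13  ker:dmn,gmn
∂1c = {d} + {g}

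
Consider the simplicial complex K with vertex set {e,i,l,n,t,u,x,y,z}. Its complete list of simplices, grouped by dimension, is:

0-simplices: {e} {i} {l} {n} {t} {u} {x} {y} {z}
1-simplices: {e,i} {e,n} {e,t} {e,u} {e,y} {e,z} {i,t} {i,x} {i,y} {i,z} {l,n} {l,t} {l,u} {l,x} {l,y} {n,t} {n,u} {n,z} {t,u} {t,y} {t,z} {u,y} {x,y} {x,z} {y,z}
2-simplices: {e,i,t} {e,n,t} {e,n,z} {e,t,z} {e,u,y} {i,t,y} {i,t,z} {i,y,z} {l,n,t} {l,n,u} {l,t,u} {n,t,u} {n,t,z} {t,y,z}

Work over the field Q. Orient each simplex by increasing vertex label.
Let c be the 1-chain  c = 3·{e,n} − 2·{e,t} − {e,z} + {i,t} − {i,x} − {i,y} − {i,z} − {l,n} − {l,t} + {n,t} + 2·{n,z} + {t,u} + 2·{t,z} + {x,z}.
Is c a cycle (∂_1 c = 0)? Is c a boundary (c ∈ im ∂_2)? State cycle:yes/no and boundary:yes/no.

cycle:no boundary:no

n_0=9 n_1=25 n_2=14  [Q]
∂1: piv[ei,en,et,eu,ey,ez,ix,ln] rk=8  ker:it,iy,iz,lt,lu,lx,ly,nt,nu,nz,tu,ty,tz,uy,xy,xz,yz
∂2: piv[eit,ent,enz,etz,euy,ity,itz,iyz,lnt,lnu,ltu] rk=11  ker:ntu,ntz,tyz
∂1c = 2·{i} + 2·{l} − {n} − 4·{t} + {u} − 2·{x} − {y} + 3·{z}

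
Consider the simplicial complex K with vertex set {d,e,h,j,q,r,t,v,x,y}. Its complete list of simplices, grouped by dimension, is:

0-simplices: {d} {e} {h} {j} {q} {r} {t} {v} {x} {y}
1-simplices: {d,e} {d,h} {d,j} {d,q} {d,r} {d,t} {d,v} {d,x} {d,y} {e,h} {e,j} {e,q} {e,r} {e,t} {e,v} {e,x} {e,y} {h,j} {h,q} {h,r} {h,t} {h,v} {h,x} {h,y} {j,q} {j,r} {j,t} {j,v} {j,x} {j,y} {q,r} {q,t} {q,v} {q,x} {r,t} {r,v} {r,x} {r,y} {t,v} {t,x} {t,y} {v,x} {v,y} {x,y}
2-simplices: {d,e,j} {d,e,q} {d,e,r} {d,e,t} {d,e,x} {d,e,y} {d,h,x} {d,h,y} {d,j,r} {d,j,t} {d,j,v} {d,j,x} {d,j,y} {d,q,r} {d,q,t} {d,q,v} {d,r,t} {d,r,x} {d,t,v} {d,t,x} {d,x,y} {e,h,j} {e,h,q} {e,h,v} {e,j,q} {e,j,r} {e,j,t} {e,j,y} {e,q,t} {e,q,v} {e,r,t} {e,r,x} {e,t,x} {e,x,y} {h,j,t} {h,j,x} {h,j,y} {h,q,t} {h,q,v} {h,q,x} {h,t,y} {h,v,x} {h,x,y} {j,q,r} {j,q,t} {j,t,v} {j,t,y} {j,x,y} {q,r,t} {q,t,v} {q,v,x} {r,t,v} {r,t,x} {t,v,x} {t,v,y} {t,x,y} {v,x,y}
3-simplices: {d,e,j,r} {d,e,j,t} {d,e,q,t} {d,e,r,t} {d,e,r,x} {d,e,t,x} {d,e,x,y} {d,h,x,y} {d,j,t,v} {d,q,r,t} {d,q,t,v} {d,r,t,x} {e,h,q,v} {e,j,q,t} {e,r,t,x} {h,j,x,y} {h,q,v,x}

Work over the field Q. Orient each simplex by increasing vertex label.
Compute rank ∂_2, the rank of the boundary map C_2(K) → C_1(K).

n_0=10 n_1=44 n_2=57 n_3=17  [Q]
∂1: piv[de,dh,dj,dq,dr,dt,dv,dx,dy] rk=9  ker:eh,ej,eq,er,et,ev,ex,ey,hj,hq,hr,ht,hv,hx,hy,jq,jr,jt,jv,jx,jy,qr,qt,qv,qx,rt,rv,rx,ry,tv,tx,ty,vx,vy,xy
∂2: piv[dej,deq,der,det,dex,dey,dhx,dhy,djr,djt,djv,djx,djy,dqr,dqt,dqv,drt,drx,dtv,dtx,dxy,ehj,ehq,ehv,ejq,eqv,hjt,hjx,hqx,hty,hvx,rtv,tvy] rk=33  ker:ejr,ejt,ejy,eqt,ert,erx,etx,exy,hjy,hqt,hqv,hxy,jqr,jqt,jtv,jty,jxy,qrt,qtv,qvx,rtx,tvx,txy,vxy
∂3: piv[dejr,dejt,deqt,dert,derx,detx,dexy,dhxy,djtv,dqrt,dqtv,drtx,ehqv,ejqt,hjxy,hqvx] rk=16  ker:ertx
rk∂_2=33

rank∂_2=33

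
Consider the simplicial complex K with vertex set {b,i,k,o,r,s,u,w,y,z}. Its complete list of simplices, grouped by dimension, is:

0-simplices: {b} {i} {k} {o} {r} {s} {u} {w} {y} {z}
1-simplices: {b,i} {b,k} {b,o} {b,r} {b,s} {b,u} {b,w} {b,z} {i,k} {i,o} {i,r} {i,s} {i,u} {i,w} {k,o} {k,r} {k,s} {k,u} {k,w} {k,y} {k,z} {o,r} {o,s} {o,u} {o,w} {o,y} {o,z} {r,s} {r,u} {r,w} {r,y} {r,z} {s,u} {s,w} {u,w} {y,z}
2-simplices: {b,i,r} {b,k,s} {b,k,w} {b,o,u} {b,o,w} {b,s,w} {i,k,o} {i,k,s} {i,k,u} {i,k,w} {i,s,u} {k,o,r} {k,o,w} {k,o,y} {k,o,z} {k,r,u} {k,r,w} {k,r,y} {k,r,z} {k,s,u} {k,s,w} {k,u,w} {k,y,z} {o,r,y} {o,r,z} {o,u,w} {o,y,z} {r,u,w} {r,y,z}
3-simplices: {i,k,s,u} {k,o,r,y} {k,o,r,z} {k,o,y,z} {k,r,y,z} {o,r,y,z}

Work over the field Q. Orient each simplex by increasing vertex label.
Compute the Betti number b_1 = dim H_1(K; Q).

b_1=5

n_0=10 n_1=36 n_2=29 n_3=6  [Q]
∂1: piv[bi,bk,bo,br,bs,bu,bw,bz,ky] rk=9  ker:ik,io,ir,is,iu,iw,ko,kr,ks,ku,kw,kz,or,os,ou,ow,oy,oz,rs,ru,rw,ry,rz,su,sw,uw,yz
∂2: piv[bir,bks,bkw,bou,bow,bsw,iko,iks,iku,ikw,isu,kor,kow,koy,koz,kru,krw,kry,krz,kuw,kyz,ouw] rk=22  ker:ksu,ksw,ory,orz,oyz,ruw,ryz
∂3: piv[iksu,kory,korz,koyz,kryz] rk=5  ker:oryz
b_1=(36−9)−22=5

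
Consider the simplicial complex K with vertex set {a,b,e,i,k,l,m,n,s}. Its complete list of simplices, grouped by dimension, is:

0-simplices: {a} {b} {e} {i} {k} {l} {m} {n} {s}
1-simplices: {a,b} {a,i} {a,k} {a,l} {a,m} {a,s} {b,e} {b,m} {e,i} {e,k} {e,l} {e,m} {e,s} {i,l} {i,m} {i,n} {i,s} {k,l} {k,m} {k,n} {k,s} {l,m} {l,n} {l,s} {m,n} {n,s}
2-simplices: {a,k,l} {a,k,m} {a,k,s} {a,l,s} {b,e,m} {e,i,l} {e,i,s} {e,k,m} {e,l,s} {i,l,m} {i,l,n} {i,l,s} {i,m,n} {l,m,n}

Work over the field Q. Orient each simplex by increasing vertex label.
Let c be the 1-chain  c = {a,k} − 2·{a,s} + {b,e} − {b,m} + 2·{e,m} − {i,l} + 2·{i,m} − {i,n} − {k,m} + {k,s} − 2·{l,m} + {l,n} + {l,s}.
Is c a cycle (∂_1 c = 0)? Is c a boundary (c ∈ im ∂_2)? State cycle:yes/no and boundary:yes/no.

cycle:no boundary:no

n_0=9 n_1=26 n_2=14  [Q]
∂1: piv[ab,ai,ak,al,am,as,be,in] rk=8  ker:bm,ei,ek,el,em,es,il,im,is,kl,km,kn,ks,lm,ln,ls,mn,ns
∂2: piv[akl,akm,aks,als,bem,eil,eis,ekm,els,ilm,iln,imn] rk=12  ker:ils,lmn
∂1c = {a} − {e} + {k} − {l}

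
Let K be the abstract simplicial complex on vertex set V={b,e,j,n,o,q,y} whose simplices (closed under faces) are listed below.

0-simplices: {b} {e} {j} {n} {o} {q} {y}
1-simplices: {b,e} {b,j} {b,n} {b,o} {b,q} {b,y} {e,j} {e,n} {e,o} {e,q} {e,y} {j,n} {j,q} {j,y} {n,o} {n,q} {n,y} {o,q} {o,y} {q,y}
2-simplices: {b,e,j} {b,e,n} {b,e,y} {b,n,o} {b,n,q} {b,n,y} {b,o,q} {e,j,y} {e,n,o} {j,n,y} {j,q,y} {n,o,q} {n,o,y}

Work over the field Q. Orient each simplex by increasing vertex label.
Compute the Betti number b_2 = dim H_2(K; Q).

b_2=1

n_0=7 n_1=20 n_2=13  [Q]
∂1: piv[be,bj,bn,bo,bq,by] rk=6  ker:ej,en,eo,eq,ey,jn,jq,jy,no,nq,ny,oq,oy,qy
∂2: piv[bej,ben,bey,bno,bnq,bny,boq,ejy,eno,jny,jqy,noy] rk=12  ker:noq
b_2=(13−12)−0=1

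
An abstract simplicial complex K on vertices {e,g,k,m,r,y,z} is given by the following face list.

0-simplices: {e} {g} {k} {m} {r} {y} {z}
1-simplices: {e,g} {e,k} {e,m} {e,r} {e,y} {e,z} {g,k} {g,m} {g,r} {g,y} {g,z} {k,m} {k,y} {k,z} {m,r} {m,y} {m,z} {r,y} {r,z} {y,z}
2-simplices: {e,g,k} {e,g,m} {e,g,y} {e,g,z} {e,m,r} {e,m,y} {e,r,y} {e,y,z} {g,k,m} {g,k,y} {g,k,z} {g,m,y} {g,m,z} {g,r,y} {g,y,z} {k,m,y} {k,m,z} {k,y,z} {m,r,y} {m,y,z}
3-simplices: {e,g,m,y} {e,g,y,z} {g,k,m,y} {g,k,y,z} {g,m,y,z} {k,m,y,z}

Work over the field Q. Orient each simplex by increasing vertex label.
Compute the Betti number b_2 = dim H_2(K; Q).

b_2=1

n_0=7 n_1=20 n_2=20 n_3=6  [Q]
∂1: piv[eg,ek,em,er,ey,ez] rk=6  ker:gk,gm,gr,gy,gz,km,ky,kz,mr,my,mz,ry,rz,yz
∂2: piv[egk,egm,egy,egz,emr,emy,ery,eyz,gkm,gky,gkz,gmz,gry] rk=13  ker:gmy,gyz,kmy,kmz,kyz,mry,myz
∂3: piv[egmy,egyz,gkmy,gkyz,gmyz,kmyz] rk=6
b_2=(20−13)−6=1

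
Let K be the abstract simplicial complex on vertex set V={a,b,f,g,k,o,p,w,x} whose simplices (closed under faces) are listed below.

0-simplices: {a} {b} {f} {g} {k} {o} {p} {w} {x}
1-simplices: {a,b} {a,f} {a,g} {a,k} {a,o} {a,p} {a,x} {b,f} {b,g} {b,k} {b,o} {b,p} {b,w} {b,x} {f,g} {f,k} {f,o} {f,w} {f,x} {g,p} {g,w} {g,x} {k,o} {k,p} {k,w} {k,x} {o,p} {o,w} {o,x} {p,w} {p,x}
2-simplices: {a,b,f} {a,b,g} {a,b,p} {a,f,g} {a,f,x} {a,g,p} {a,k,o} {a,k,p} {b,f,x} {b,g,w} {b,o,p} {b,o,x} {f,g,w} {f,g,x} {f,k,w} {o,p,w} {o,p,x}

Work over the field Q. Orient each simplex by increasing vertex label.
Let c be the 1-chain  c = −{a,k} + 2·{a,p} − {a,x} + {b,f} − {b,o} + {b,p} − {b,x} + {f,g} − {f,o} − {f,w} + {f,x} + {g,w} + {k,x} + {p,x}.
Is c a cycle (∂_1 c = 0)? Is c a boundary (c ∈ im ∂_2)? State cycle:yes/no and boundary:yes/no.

cycle:no boundary:no

n_0=9 n_1=31 n_2=17  [Q]
∂1: piv[ab,af,ag,ak,ao,ap,ax,bw] rk=8  ker:bf,bg,bk,bo,bp,bx,fg,fk,fo,fw,fx,gp,gw,gx,ko,kp,kw,kx,op,ow,ox,pw,px
∂2: piv[abf,abg,abp,afg,afx,agp,ako,akp,bfx,bgw,bop,box,fgw,fgx,fkw,opw,opx] rk=17
∂1c = {f} − 2·{k} − 2·{o} + 2·{p} + {x}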